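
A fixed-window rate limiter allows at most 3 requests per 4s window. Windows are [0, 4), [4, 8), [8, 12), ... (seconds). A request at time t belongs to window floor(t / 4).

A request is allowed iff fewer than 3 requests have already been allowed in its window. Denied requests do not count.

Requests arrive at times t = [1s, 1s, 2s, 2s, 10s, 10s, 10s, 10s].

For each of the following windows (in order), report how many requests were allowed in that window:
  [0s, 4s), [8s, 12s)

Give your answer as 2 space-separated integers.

Processing requests:
  req#1 t=1s (window 0): ALLOW
  req#2 t=1s (window 0): ALLOW
  req#3 t=2s (window 0): ALLOW
  req#4 t=2s (window 0): DENY
  req#5 t=10s (window 2): ALLOW
  req#6 t=10s (window 2): ALLOW
  req#7 t=10s (window 2): ALLOW
  req#8 t=10s (window 2): DENY

Allowed counts by window: 3 3

Answer: 3 3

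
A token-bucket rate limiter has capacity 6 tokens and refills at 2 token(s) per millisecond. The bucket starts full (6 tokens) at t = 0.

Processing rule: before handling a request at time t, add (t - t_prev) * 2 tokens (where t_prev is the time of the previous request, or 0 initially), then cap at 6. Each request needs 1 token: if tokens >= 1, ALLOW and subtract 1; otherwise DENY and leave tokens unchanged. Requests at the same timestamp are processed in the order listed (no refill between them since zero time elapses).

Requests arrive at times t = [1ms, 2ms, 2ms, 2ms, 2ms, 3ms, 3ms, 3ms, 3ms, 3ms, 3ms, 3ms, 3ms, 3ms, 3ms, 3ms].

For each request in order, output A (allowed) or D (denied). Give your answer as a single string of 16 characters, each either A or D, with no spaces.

Answer: AAAAAAAAADDDDDDD

Derivation:
Simulating step by step:
  req#1 t=1ms: ALLOW
  req#2 t=2ms: ALLOW
  req#3 t=2ms: ALLOW
  req#4 t=2ms: ALLOW
  req#5 t=2ms: ALLOW
  req#6 t=3ms: ALLOW
  req#7 t=3ms: ALLOW
  req#8 t=3ms: ALLOW
  req#9 t=3ms: ALLOW
  req#10 t=3ms: DENY
  req#11 t=3ms: DENY
  req#12 t=3ms: DENY
  req#13 t=3ms: DENY
  req#14 t=3ms: DENY
  req#15 t=3ms: DENY
  req#16 t=3ms: DENY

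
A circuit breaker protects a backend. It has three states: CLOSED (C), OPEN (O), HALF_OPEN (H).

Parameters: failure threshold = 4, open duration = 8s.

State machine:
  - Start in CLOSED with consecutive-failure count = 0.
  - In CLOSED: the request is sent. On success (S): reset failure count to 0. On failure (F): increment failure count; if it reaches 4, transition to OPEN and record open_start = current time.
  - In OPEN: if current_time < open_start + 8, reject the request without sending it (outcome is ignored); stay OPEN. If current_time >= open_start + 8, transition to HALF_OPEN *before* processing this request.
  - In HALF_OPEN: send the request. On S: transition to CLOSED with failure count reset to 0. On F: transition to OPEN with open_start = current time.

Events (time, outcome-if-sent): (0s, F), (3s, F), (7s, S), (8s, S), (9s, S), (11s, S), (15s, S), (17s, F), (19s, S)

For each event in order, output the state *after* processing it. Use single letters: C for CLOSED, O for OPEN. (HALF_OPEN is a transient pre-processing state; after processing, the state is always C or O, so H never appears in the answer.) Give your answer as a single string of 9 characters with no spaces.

State after each event:
  event#1 t=0s outcome=F: state=CLOSED
  event#2 t=3s outcome=F: state=CLOSED
  event#3 t=7s outcome=S: state=CLOSED
  event#4 t=8s outcome=S: state=CLOSED
  event#5 t=9s outcome=S: state=CLOSED
  event#6 t=11s outcome=S: state=CLOSED
  event#7 t=15s outcome=S: state=CLOSED
  event#8 t=17s outcome=F: state=CLOSED
  event#9 t=19s outcome=S: state=CLOSED

Answer: CCCCCCCCC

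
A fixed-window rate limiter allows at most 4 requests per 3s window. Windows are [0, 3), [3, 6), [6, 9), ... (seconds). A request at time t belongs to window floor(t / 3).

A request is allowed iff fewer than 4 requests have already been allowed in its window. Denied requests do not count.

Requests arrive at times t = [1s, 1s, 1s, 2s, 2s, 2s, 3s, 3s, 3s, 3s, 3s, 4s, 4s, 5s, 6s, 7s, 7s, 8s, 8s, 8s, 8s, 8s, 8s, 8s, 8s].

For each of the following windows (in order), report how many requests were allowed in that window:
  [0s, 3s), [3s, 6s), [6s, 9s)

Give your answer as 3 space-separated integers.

Processing requests:
  req#1 t=1s (window 0): ALLOW
  req#2 t=1s (window 0): ALLOW
  req#3 t=1s (window 0): ALLOW
  req#4 t=2s (window 0): ALLOW
  req#5 t=2s (window 0): DENY
  req#6 t=2s (window 0): DENY
  req#7 t=3s (window 1): ALLOW
  req#8 t=3s (window 1): ALLOW
  req#9 t=3s (window 1): ALLOW
  req#10 t=3s (window 1): ALLOW
  req#11 t=3s (window 1): DENY
  req#12 t=4s (window 1): DENY
  req#13 t=4s (window 1): DENY
  req#14 t=5s (window 1): DENY
  req#15 t=6s (window 2): ALLOW
  req#16 t=7s (window 2): ALLOW
  req#17 t=7s (window 2): ALLOW
  req#18 t=8s (window 2): ALLOW
  req#19 t=8s (window 2): DENY
  req#20 t=8s (window 2): DENY
  req#21 t=8s (window 2): DENY
  req#22 t=8s (window 2): DENY
  req#23 t=8s (window 2): DENY
  req#24 t=8s (window 2): DENY
  req#25 t=8s (window 2): DENY

Allowed counts by window: 4 4 4

Answer: 4 4 4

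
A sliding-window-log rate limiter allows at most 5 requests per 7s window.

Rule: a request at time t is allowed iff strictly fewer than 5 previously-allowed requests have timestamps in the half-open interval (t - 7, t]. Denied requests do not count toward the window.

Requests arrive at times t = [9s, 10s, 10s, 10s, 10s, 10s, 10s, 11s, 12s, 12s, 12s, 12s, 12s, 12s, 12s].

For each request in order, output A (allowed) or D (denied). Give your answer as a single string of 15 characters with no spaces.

Answer: AAAAADDDDDDDDDD

Derivation:
Tracking allowed requests in the window:
  req#1 t=9s: ALLOW
  req#2 t=10s: ALLOW
  req#3 t=10s: ALLOW
  req#4 t=10s: ALLOW
  req#5 t=10s: ALLOW
  req#6 t=10s: DENY
  req#7 t=10s: DENY
  req#8 t=11s: DENY
  req#9 t=12s: DENY
  req#10 t=12s: DENY
  req#11 t=12s: DENY
  req#12 t=12s: DENY
  req#13 t=12s: DENY
  req#14 t=12s: DENY
  req#15 t=12s: DENY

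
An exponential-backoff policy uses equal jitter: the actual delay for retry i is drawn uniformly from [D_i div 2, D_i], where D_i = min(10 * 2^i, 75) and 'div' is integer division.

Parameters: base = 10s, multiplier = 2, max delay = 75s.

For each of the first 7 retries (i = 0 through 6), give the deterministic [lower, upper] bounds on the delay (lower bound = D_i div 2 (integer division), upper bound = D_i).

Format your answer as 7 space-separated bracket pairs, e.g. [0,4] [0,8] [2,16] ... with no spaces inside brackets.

Answer: [5,10] [10,20] [20,40] [37,75] [37,75] [37,75] [37,75]

Derivation:
Computing bounds per retry:
  i=0: D_i=min(10*2^0,75)=10, bounds=[5,10]
  i=1: D_i=min(10*2^1,75)=20, bounds=[10,20]
  i=2: D_i=min(10*2^2,75)=40, bounds=[20,40]
  i=3: D_i=min(10*2^3,75)=75, bounds=[37,75]
  i=4: D_i=min(10*2^4,75)=75, bounds=[37,75]
  i=5: D_i=min(10*2^5,75)=75, bounds=[37,75]
  i=6: D_i=min(10*2^6,75)=75, bounds=[37,75]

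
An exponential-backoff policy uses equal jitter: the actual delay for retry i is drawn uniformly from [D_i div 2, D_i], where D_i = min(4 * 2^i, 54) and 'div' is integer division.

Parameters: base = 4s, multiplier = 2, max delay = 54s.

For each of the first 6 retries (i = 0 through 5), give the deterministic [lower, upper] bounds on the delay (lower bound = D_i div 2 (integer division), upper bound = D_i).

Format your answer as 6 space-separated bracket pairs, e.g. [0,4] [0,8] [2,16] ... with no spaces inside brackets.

Answer: [2,4] [4,8] [8,16] [16,32] [27,54] [27,54]

Derivation:
Computing bounds per retry:
  i=0: D_i=min(4*2^0,54)=4, bounds=[2,4]
  i=1: D_i=min(4*2^1,54)=8, bounds=[4,8]
  i=2: D_i=min(4*2^2,54)=16, bounds=[8,16]
  i=3: D_i=min(4*2^3,54)=32, bounds=[16,32]
  i=4: D_i=min(4*2^4,54)=54, bounds=[27,54]
  i=5: D_i=min(4*2^5,54)=54, bounds=[27,54]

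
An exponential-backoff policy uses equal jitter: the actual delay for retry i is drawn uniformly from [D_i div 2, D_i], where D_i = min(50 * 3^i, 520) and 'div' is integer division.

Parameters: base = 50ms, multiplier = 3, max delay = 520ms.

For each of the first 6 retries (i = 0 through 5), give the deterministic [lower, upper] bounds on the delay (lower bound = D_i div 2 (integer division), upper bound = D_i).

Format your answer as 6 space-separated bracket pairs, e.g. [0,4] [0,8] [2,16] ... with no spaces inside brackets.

Answer: [25,50] [75,150] [225,450] [260,520] [260,520] [260,520]

Derivation:
Computing bounds per retry:
  i=0: D_i=min(50*3^0,520)=50, bounds=[25,50]
  i=1: D_i=min(50*3^1,520)=150, bounds=[75,150]
  i=2: D_i=min(50*3^2,520)=450, bounds=[225,450]
  i=3: D_i=min(50*3^3,520)=520, bounds=[260,520]
  i=4: D_i=min(50*3^4,520)=520, bounds=[260,520]
  i=5: D_i=min(50*3^5,520)=520, bounds=[260,520]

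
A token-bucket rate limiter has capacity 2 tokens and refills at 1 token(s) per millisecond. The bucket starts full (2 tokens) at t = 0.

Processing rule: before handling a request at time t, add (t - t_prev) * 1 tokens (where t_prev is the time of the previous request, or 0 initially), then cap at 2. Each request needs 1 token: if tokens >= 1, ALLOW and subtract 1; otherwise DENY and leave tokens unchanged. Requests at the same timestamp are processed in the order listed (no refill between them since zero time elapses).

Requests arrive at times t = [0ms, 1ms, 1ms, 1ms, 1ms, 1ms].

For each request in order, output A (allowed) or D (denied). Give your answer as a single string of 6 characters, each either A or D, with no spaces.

Answer: AAADDD

Derivation:
Simulating step by step:
  req#1 t=0ms: ALLOW
  req#2 t=1ms: ALLOW
  req#3 t=1ms: ALLOW
  req#4 t=1ms: DENY
  req#5 t=1ms: DENY
  req#6 t=1ms: DENY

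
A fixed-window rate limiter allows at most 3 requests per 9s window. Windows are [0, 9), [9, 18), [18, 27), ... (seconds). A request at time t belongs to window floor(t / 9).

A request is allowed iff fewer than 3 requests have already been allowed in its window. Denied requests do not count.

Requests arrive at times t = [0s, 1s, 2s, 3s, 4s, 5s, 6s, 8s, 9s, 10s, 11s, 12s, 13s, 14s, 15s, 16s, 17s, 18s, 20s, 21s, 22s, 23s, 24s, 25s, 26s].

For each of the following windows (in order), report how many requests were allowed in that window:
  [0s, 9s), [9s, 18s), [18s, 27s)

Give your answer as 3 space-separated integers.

Processing requests:
  req#1 t=0s (window 0): ALLOW
  req#2 t=1s (window 0): ALLOW
  req#3 t=2s (window 0): ALLOW
  req#4 t=3s (window 0): DENY
  req#5 t=4s (window 0): DENY
  req#6 t=5s (window 0): DENY
  req#7 t=6s (window 0): DENY
  req#8 t=8s (window 0): DENY
  req#9 t=9s (window 1): ALLOW
  req#10 t=10s (window 1): ALLOW
  req#11 t=11s (window 1): ALLOW
  req#12 t=12s (window 1): DENY
  req#13 t=13s (window 1): DENY
  req#14 t=14s (window 1): DENY
  req#15 t=15s (window 1): DENY
  req#16 t=16s (window 1): DENY
  req#17 t=17s (window 1): DENY
  req#18 t=18s (window 2): ALLOW
  req#19 t=20s (window 2): ALLOW
  req#20 t=21s (window 2): ALLOW
  req#21 t=22s (window 2): DENY
  req#22 t=23s (window 2): DENY
  req#23 t=24s (window 2): DENY
  req#24 t=25s (window 2): DENY
  req#25 t=26s (window 2): DENY

Allowed counts by window: 3 3 3

Answer: 3 3 3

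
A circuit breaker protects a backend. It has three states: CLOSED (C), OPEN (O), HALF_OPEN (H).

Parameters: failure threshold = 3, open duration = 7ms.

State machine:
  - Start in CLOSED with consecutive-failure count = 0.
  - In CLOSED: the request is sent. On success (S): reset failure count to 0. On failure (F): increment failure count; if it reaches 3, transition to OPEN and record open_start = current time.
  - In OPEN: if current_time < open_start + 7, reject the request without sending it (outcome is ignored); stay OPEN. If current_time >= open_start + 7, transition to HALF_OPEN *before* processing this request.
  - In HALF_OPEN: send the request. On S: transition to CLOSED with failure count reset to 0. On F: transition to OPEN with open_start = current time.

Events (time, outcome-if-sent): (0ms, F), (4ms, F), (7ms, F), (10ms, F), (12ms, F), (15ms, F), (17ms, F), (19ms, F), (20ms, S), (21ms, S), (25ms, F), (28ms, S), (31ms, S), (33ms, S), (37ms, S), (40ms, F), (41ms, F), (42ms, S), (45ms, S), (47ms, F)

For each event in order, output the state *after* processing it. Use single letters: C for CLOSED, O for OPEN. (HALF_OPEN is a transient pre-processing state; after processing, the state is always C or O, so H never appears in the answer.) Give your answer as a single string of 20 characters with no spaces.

Answer: CCOOOOOOOOOOOCCCCCCC

Derivation:
State after each event:
  event#1 t=0ms outcome=F: state=CLOSED
  event#2 t=4ms outcome=F: state=CLOSED
  event#3 t=7ms outcome=F: state=OPEN
  event#4 t=10ms outcome=F: state=OPEN
  event#5 t=12ms outcome=F: state=OPEN
  event#6 t=15ms outcome=F: state=OPEN
  event#7 t=17ms outcome=F: state=OPEN
  event#8 t=19ms outcome=F: state=OPEN
  event#9 t=20ms outcome=S: state=OPEN
  event#10 t=21ms outcome=S: state=OPEN
  event#11 t=25ms outcome=F: state=OPEN
  event#12 t=28ms outcome=S: state=OPEN
  event#13 t=31ms outcome=S: state=OPEN
  event#14 t=33ms outcome=S: state=CLOSED
  event#15 t=37ms outcome=S: state=CLOSED
  event#16 t=40ms outcome=F: state=CLOSED
  event#17 t=41ms outcome=F: state=CLOSED
  event#18 t=42ms outcome=S: state=CLOSED
  event#19 t=45ms outcome=S: state=CLOSED
  event#20 t=47ms outcome=F: state=CLOSED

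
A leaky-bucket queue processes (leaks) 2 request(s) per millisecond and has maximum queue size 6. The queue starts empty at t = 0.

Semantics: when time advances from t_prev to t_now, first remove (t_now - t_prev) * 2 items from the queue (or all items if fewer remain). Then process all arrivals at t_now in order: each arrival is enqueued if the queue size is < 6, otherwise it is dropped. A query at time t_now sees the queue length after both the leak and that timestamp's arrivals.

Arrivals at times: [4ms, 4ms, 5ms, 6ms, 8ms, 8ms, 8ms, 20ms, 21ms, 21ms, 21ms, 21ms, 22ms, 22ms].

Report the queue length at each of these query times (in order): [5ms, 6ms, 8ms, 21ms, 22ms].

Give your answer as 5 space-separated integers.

Answer: 1 1 3 4 4

Derivation:
Queue lengths at query times:
  query t=5ms: backlog = 1
  query t=6ms: backlog = 1
  query t=8ms: backlog = 3
  query t=21ms: backlog = 4
  query t=22ms: backlog = 4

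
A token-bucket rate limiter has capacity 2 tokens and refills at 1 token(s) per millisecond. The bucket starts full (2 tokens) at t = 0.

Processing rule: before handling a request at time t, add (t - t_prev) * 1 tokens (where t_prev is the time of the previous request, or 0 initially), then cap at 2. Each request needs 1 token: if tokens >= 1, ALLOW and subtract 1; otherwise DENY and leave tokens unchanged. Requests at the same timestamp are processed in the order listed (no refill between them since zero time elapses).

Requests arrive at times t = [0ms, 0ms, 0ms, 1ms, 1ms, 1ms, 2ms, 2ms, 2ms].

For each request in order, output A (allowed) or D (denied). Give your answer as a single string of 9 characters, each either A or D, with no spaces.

Answer: AADADDADD

Derivation:
Simulating step by step:
  req#1 t=0ms: ALLOW
  req#2 t=0ms: ALLOW
  req#3 t=0ms: DENY
  req#4 t=1ms: ALLOW
  req#5 t=1ms: DENY
  req#6 t=1ms: DENY
  req#7 t=2ms: ALLOW
  req#8 t=2ms: DENY
  req#9 t=2ms: DENY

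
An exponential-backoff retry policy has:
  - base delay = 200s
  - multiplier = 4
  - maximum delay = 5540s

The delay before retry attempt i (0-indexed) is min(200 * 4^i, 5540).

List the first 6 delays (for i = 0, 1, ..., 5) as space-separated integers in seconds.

Computing each delay:
  i=0: min(200*4^0, 5540) = 200
  i=1: min(200*4^1, 5540) = 800
  i=2: min(200*4^2, 5540) = 3200
  i=3: min(200*4^3, 5540) = 5540
  i=4: min(200*4^4, 5540) = 5540
  i=5: min(200*4^5, 5540) = 5540

Answer: 200 800 3200 5540 5540 5540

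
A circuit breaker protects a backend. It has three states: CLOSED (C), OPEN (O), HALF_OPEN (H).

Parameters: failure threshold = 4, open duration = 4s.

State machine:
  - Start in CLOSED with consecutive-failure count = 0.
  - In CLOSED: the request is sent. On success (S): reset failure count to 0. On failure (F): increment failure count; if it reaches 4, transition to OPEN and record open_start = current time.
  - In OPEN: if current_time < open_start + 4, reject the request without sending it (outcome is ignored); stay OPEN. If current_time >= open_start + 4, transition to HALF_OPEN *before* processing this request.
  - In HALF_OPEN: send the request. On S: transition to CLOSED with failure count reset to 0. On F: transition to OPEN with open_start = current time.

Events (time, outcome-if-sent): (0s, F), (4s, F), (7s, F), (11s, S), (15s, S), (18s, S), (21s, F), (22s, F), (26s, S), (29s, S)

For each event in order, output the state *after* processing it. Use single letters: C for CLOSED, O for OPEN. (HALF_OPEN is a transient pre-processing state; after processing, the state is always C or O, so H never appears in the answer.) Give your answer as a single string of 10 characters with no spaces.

State after each event:
  event#1 t=0s outcome=F: state=CLOSED
  event#2 t=4s outcome=F: state=CLOSED
  event#3 t=7s outcome=F: state=CLOSED
  event#4 t=11s outcome=S: state=CLOSED
  event#5 t=15s outcome=S: state=CLOSED
  event#6 t=18s outcome=S: state=CLOSED
  event#7 t=21s outcome=F: state=CLOSED
  event#8 t=22s outcome=F: state=CLOSED
  event#9 t=26s outcome=S: state=CLOSED
  event#10 t=29s outcome=S: state=CLOSED

Answer: CCCCCCCCCC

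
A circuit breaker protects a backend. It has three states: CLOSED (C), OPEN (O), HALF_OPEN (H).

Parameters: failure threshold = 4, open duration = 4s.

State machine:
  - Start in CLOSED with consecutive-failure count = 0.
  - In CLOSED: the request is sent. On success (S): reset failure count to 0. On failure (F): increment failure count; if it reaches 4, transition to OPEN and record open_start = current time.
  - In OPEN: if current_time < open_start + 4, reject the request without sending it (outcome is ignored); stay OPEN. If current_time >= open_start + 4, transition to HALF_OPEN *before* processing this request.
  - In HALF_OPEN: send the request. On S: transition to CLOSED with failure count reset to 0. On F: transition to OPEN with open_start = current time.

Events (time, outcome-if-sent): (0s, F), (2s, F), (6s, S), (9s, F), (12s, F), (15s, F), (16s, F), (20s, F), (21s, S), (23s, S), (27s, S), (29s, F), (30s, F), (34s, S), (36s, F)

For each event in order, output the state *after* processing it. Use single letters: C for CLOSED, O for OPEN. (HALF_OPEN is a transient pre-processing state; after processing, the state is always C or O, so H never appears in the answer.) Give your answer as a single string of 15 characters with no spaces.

Answer: CCCCCCOOOOCCCCC

Derivation:
State after each event:
  event#1 t=0s outcome=F: state=CLOSED
  event#2 t=2s outcome=F: state=CLOSED
  event#3 t=6s outcome=S: state=CLOSED
  event#4 t=9s outcome=F: state=CLOSED
  event#5 t=12s outcome=F: state=CLOSED
  event#6 t=15s outcome=F: state=CLOSED
  event#7 t=16s outcome=F: state=OPEN
  event#8 t=20s outcome=F: state=OPEN
  event#9 t=21s outcome=S: state=OPEN
  event#10 t=23s outcome=S: state=OPEN
  event#11 t=27s outcome=S: state=CLOSED
  event#12 t=29s outcome=F: state=CLOSED
  event#13 t=30s outcome=F: state=CLOSED
  event#14 t=34s outcome=S: state=CLOSED
  event#15 t=36s outcome=F: state=CLOSED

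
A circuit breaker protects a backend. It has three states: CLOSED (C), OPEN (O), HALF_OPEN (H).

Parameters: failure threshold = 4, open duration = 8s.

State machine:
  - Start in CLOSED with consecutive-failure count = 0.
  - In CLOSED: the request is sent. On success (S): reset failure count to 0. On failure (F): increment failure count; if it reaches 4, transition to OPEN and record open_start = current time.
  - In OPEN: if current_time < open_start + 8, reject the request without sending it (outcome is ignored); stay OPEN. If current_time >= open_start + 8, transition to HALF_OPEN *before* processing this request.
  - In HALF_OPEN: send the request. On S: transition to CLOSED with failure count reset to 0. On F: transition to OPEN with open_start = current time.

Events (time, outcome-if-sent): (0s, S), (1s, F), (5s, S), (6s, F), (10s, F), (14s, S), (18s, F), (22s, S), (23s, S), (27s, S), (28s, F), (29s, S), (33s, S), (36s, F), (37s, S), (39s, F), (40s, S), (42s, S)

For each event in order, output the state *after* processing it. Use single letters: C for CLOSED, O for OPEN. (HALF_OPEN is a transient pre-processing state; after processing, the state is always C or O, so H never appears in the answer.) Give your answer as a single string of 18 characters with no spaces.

State after each event:
  event#1 t=0s outcome=S: state=CLOSED
  event#2 t=1s outcome=F: state=CLOSED
  event#3 t=5s outcome=S: state=CLOSED
  event#4 t=6s outcome=F: state=CLOSED
  event#5 t=10s outcome=F: state=CLOSED
  event#6 t=14s outcome=S: state=CLOSED
  event#7 t=18s outcome=F: state=CLOSED
  event#8 t=22s outcome=S: state=CLOSED
  event#9 t=23s outcome=S: state=CLOSED
  event#10 t=27s outcome=S: state=CLOSED
  event#11 t=28s outcome=F: state=CLOSED
  event#12 t=29s outcome=S: state=CLOSED
  event#13 t=33s outcome=S: state=CLOSED
  event#14 t=36s outcome=F: state=CLOSED
  event#15 t=37s outcome=S: state=CLOSED
  event#16 t=39s outcome=F: state=CLOSED
  event#17 t=40s outcome=S: state=CLOSED
  event#18 t=42s outcome=S: state=CLOSED

Answer: CCCCCCCCCCCCCCCCCC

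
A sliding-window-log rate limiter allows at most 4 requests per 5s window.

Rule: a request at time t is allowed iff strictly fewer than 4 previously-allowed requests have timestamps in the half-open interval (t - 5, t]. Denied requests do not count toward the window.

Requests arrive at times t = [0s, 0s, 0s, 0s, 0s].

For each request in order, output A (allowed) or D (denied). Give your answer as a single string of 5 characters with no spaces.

Tracking allowed requests in the window:
  req#1 t=0s: ALLOW
  req#2 t=0s: ALLOW
  req#3 t=0s: ALLOW
  req#4 t=0s: ALLOW
  req#5 t=0s: DENY

Answer: AAAAD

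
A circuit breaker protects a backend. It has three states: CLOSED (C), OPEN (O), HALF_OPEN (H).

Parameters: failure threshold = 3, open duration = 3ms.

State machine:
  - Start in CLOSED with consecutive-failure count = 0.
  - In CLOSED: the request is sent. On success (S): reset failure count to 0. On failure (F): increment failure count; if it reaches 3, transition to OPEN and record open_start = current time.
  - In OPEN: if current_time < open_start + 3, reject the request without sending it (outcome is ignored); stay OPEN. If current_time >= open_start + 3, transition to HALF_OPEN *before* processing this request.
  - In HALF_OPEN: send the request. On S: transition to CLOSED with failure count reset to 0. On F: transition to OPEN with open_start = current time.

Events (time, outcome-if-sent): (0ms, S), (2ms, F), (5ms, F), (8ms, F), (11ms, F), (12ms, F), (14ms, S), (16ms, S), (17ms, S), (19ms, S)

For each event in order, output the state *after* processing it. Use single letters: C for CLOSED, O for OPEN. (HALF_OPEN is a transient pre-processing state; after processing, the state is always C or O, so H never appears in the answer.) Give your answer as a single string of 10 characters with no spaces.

State after each event:
  event#1 t=0ms outcome=S: state=CLOSED
  event#2 t=2ms outcome=F: state=CLOSED
  event#3 t=5ms outcome=F: state=CLOSED
  event#4 t=8ms outcome=F: state=OPEN
  event#5 t=11ms outcome=F: state=OPEN
  event#6 t=12ms outcome=F: state=OPEN
  event#7 t=14ms outcome=S: state=CLOSED
  event#8 t=16ms outcome=S: state=CLOSED
  event#9 t=17ms outcome=S: state=CLOSED
  event#10 t=19ms outcome=S: state=CLOSED

Answer: CCCOOOCCCC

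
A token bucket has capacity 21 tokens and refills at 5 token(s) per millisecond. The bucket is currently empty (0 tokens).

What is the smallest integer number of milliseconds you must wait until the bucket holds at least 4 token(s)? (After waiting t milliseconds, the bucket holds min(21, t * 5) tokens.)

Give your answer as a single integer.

Need t * 5 >= 4, so t >= 4/5.
Smallest integer t = ceil(4/5) = 1.

Answer: 1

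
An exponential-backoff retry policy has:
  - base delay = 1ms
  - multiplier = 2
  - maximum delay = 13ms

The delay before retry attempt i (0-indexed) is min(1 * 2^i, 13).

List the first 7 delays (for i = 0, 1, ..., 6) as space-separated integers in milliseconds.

Answer: 1 2 4 8 13 13 13

Derivation:
Computing each delay:
  i=0: min(1*2^0, 13) = 1
  i=1: min(1*2^1, 13) = 2
  i=2: min(1*2^2, 13) = 4
  i=3: min(1*2^3, 13) = 8
  i=4: min(1*2^4, 13) = 13
  i=5: min(1*2^5, 13) = 13
  i=6: min(1*2^6, 13) = 13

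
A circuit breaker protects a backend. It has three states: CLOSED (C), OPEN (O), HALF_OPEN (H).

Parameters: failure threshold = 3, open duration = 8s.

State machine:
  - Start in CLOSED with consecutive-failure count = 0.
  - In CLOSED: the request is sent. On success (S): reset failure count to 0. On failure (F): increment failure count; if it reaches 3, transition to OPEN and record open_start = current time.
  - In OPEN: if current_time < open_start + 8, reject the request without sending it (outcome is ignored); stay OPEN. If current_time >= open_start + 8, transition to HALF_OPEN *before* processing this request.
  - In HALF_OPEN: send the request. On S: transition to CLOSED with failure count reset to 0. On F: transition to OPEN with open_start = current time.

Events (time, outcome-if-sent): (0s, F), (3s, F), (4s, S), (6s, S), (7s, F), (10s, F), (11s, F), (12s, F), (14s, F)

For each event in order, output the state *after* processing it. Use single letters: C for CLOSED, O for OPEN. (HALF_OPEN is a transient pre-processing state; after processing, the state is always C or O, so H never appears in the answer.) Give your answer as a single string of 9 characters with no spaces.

Answer: CCCCCCOOO

Derivation:
State after each event:
  event#1 t=0s outcome=F: state=CLOSED
  event#2 t=3s outcome=F: state=CLOSED
  event#3 t=4s outcome=S: state=CLOSED
  event#4 t=6s outcome=S: state=CLOSED
  event#5 t=7s outcome=F: state=CLOSED
  event#6 t=10s outcome=F: state=CLOSED
  event#7 t=11s outcome=F: state=OPEN
  event#8 t=12s outcome=F: state=OPEN
  event#9 t=14s outcome=F: state=OPEN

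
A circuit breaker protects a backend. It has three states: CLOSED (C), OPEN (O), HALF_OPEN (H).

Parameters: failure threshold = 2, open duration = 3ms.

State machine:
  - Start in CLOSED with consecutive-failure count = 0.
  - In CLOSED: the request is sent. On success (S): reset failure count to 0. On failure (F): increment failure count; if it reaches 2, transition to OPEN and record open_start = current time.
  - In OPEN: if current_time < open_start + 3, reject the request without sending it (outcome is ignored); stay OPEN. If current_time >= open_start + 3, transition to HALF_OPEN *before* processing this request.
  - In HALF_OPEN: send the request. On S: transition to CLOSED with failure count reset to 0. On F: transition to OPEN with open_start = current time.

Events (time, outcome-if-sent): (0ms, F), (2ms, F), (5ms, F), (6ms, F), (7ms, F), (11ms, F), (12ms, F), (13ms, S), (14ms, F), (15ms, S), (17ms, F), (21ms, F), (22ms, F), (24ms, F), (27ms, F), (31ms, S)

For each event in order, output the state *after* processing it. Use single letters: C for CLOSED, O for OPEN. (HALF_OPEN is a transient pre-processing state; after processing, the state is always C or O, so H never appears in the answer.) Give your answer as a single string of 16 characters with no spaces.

Answer: COOOOOOOOOOOOOOC

Derivation:
State after each event:
  event#1 t=0ms outcome=F: state=CLOSED
  event#2 t=2ms outcome=F: state=OPEN
  event#3 t=5ms outcome=F: state=OPEN
  event#4 t=6ms outcome=F: state=OPEN
  event#5 t=7ms outcome=F: state=OPEN
  event#6 t=11ms outcome=F: state=OPEN
  event#7 t=12ms outcome=F: state=OPEN
  event#8 t=13ms outcome=S: state=OPEN
  event#9 t=14ms outcome=F: state=OPEN
  event#10 t=15ms outcome=S: state=OPEN
  event#11 t=17ms outcome=F: state=OPEN
  event#12 t=21ms outcome=F: state=OPEN
  event#13 t=22ms outcome=F: state=OPEN
  event#14 t=24ms outcome=F: state=OPEN
  event#15 t=27ms outcome=F: state=OPEN
  event#16 t=31ms outcome=S: state=CLOSED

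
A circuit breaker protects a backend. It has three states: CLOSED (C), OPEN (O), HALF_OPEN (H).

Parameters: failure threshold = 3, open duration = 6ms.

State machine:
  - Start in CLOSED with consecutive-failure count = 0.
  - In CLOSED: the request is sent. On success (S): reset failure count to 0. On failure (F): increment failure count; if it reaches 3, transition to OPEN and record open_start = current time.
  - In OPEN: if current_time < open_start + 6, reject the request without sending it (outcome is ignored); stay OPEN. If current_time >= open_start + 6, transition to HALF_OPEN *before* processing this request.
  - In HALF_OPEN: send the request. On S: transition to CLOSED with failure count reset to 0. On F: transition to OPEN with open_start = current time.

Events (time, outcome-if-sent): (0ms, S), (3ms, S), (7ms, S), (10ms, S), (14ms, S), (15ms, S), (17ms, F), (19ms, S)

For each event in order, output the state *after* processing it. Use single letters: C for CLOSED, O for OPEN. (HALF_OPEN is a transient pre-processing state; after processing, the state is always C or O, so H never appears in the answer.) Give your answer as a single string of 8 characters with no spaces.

State after each event:
  event#1 t=0ms outcome=S: state=CLOSED
  event#2 t=3ms outcome=S: state=CLOSED
  event#3 t=7ms outcome=S: state=CLOSED
  event#4 t=10ms outcome=S: state=CLOSED
  event#5 t=14ms outcome=S: state=CLOSED
  event#6 t=15ms outcome=S: state=CLOSED
  event#7 t=17ms outcome=F: state=CLOSED
  event#8 t=19ms outcome=S: state=CLOSED

Answer: CCCCCCCC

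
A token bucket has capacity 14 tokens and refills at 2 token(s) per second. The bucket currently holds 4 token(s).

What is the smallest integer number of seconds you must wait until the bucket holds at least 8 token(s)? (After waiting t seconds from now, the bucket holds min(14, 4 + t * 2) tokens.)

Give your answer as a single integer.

Answer: 2

Derivation:
Need 4 + t * 2 >= 8, so t >= 4/2.
Smallest integer t = ceil(4/2) = 2.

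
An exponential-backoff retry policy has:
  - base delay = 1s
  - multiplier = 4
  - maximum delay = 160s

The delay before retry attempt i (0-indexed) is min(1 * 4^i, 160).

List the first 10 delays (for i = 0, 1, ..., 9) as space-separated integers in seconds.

Computing each delay:
  i=0: min(1*4^0, 160) = 1
  i=1: min(1*4^1, 160) = 4
  i=2: min(1*4^2, 160) = 16
  i=3: min(1*4^3, 160) = 64
  i=4: min(1*4^4, 160) = 160
  i=5: min(1*4^5, 160) = 160
  i=6: min(1*4^6, 160) = 160
  i=7: min(1*4^7, 160) = 160
  i=8: min(1*4^8, 160) = 160
  i=9: min(1*4^9, 160) = 160

Answer: 1 4 16 64 160 160 160 160 160 160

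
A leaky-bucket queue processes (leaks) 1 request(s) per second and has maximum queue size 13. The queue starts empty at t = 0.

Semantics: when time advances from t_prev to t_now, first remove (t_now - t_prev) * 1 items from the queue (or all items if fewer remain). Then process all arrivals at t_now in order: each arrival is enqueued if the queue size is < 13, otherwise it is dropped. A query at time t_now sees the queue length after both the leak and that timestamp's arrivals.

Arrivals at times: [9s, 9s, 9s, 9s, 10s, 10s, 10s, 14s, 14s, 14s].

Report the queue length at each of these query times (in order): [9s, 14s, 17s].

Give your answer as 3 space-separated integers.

Answer: 4 5 2

Derivation:
Queue lengths at query times:
  query t=9s: backlog = 4
  query t=14s: backlog = 5
  query t=17s: backlog = 2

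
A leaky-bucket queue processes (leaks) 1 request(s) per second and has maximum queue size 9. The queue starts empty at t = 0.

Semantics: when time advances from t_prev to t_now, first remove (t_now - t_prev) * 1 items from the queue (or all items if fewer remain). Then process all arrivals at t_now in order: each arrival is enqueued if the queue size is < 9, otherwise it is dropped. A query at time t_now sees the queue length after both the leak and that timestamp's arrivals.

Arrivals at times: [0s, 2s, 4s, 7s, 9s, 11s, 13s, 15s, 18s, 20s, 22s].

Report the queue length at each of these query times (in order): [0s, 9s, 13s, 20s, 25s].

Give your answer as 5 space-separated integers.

Queue lengths at query times:
  query t=0s: backlog = 1
  query t=9s: backlog = 1
  query t=13s: backlog = 1
  query t=20s: backlog = 1
  query t=25s: backlog = 0

Answer: 1 1 1 1 0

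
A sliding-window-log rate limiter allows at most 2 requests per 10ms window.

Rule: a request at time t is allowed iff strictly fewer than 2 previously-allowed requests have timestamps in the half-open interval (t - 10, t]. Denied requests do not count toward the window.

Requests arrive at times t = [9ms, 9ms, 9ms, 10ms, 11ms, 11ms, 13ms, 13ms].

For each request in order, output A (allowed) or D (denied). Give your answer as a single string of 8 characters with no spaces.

Answer: AADDDDDD

Derivation:
Tracking allowed requests in the window:
  req#1 t=9ms: ALLOW
  req#2 t=9ms: ALLOW
  req#3 t=9ms: DENY
  req#4 t=10ms: DENY
  req#5 t=11ms: DENY
  req#6 t=11ms: DENY
  req#7 t=13ms: DENY
  req#8 t=13ms: DENY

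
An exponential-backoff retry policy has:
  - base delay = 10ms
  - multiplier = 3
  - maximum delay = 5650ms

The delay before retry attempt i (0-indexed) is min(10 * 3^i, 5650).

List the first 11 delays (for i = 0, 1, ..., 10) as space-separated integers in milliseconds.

Computing each delay:
  i=0: min(10*3^0, 5650) = 10
  i=1: min(10*3^1, 5650) = 30
  i=2: min(10*3^2, 5650) = 90
  i=3: min(10*3^3, 5650) = 270
  i=4: min(10*3^4, 5650) = 810
  i=5: min(10*3^5, 5650) = 2430
  i=6: min(10*3^6, 5650) = 5650
  i=7: min(10*3^7, 5650) = 5650
  i=8: min(10*3^8, 5650) = 5650
  i=9: min(10*3^9, 5650) = 5650
  i=10: min(10*3^10, 5650) = 5650

Answer: 10 30 90 270 810 2430 5650 5650 5650 5650 5650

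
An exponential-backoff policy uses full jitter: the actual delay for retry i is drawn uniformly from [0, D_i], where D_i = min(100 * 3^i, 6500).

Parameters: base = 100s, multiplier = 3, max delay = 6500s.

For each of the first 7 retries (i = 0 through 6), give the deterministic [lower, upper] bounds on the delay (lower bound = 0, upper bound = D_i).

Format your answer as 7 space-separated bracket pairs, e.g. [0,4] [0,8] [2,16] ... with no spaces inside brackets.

Computing bounds per retry:
  i=0: D_i=min(100*3^0,6500)=100, bounds=[0,100]
  i=1: D_i=min(100*3^1,6500)=300, bounds=[0,300]
  i=2: D_i=min(100*3^2,6500)=900, bounds=[0,900]
  i=3: D_i=min(100*3^3,6500)=2700, bounds=[0,2700]
  i=4: D_i=min(100*3^4,6500)=6500, bounds=[0,6500]
  i=5: D_i=min(100*3^5,6500)=6500, bounds=[0,6500]
  i=6: D_i=min(100*3^6,6500)=6500, bounds=[0,6500]

Answer: [0,100] [0,300] [0,900] [0,2700] [0,6500] [0,6500] [0,6500]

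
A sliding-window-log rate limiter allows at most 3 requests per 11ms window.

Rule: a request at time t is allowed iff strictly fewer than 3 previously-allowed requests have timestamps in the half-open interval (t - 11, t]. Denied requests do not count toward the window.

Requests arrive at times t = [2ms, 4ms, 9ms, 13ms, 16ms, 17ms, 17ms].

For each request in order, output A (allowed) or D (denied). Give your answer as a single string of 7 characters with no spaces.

Answer: AAAAADD

Derivation:
Tracking allowed requests in the window:
  req#1 t=2ms: ALLOW
  req#2 t=4ms: ALLOW
  req#3 t=9ms: ALLOW
  req#4 t=13ms: ALLOW
  req#5 t=16ms: ALLOW
  req#6 t=17ms: DENY
  req#7 t=17ms: DENY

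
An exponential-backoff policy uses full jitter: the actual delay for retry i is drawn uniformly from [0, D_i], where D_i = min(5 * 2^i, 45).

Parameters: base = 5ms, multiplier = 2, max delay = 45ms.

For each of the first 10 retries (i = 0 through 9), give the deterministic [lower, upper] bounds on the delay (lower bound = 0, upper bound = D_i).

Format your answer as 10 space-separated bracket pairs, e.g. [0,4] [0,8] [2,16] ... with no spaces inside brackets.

Computing bounds per retry:
  i=0: D_i=min(5*2^0,45)=5, bounds=[0,5]
  i=1: D_i=min(5*2^1,45)=10, bounds=[0,10]
  i=2: D_i=min(5*2^2,45)=20, bounds=[0,20]
  i=3: D_i=min(5*2^3,45)=40, bounds=[0,40]
  i=4: D_i=min(5*2^4,45)=45, bounds=[0,45]
  i=5: D_i=min(5*2^5,45)=45, bounds=[0,45]
  i=6: D_i=min(5*2^6,45)=45, bounds=[0,45]
  i=7: D_i=min(5*2^7,45)=45, bounds=[0,45]
  i=8: D_i=min(5*2^8,45)=45, bounds=[0,45]
  i=9: D_i=min(5*2^9,45)=45, bounds=[0,45]

Answer: [0,5] [0,10] [0,20] [0,40] [0,45] [0,45] [0,45] [0,45] [0,45] [0,45]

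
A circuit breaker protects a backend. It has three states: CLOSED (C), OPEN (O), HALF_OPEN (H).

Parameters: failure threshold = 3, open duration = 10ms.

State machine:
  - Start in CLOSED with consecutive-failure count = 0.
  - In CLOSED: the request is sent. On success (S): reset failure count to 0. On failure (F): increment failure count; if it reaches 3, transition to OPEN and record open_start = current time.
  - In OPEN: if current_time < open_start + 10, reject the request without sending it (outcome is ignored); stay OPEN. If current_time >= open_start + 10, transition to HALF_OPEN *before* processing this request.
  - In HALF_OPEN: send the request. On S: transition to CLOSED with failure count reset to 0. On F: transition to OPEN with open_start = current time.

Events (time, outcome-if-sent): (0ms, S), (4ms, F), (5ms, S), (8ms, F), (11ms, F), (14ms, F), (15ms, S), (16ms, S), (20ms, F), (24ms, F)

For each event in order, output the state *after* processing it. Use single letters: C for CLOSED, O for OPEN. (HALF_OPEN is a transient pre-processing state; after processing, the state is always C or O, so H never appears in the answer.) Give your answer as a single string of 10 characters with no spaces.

Answer: CCCCCOOOOO

Derivation:
State after each event:
  event#1 t=0ms outcome=S: state=CLOSED
  event#2 t=4ms outcome=F: state=CLOSED
  event#3 t=5ms outcome=S: state=CLOSED
  event#4 t=8ms outcome=F: state=CLOSED
  event#5 t=11ms outcome=F: state=CLOSED
  event#6 t=14ms outcome=F: state=OPEN
  event#7 t=15ms outcome=S: state=OPEN
  event#8 t=16ms outcome=S: state=OPEN
  event#9 t=20ms outcome=F: state=OPEN
  event#10 t=24ms outcome=F: state=OPEN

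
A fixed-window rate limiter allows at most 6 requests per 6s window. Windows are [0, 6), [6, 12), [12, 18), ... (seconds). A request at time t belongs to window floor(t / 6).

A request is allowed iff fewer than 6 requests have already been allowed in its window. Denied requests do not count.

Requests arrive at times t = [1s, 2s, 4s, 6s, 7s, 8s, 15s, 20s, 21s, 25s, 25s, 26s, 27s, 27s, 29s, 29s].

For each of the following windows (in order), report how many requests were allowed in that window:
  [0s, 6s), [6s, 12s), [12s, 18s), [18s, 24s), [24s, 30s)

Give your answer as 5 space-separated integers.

Processing requests:
  req#1 t=1s (window 0): ALLOW
  req#2 t=2s (window 0): ALLOW
  req#3 t=4s (window 0): ALLOW
  req#4 t=6s (window 1): ALLOW
  req#5 t=7s (window 1): ALLOW
  req#6 t=8s (window 1): ALLOW
  req#7 t=15s (window 2): ALLOW
  req#8 t=20s (window 3): ALLOW
  req#9 t=21s (window 3): ALLOW
  req#10 t=25s (window 4): ALLOW
  req#11 t=25s (window 4): ALLOW
  req#12 t=26s (window 4): ALLOW
  req#13 t=27s (window 4): ALLOW
  req#14 t=27s (window 4): ALLOW
  req#15 t=29s (window 4): ALLOW
  req#16 t=29s (window 4): DENY

Allowed counts by window: 3 3 1 2 6

Answer: 3 3 1 2 6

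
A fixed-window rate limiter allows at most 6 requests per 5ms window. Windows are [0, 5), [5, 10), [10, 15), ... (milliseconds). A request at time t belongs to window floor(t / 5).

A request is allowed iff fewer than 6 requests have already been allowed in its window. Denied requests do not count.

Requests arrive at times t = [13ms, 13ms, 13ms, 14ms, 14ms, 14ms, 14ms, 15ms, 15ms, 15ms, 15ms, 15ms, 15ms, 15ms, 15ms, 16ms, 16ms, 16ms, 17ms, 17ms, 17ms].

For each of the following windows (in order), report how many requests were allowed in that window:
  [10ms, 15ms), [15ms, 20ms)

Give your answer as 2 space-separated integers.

Answer: 6 6

Derivation:
Processing requests:
  req#1 t=13ms (window 2): ALLOW
  req#2 t=13ms (window 2): ALLOW
  req#3 t=13ms (window 2): ALLOW
  req#4 t=14ms (window 2): ALLOW
  req#5 t=14ms (window 2): ALLOW
  req#6 t=14ms (window 2): ALLOW
  req#7 t=14ms (window 2): DENY
  req#8 t=15ms (window 3): ALLOW
  req#9 t=15ms (window 3): ALLOW
  req#10 t=15ms (window 3): ALLOW
  req#11 t=15ms (window 3): ALLOW
  req#12 t=15ms (window 3): ALLOW
  req#13 t=15ms (window 3): ALLOW
  req#14 t=15ms (window 3): DENY
  req#15 t=15ms (window 3): DENY
  req#16 t=16ms (window 3): DENY
  req#17 t=16ms (window 3): DENY
  req#18 t=16ms (window 3): DENY
  req#19 t=17ms (window 3): DENY
  req#20 t=17ms (window 3): DENY
  req#21 t=17ms (window 3): DENY

Allowed counts by window: 6 6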